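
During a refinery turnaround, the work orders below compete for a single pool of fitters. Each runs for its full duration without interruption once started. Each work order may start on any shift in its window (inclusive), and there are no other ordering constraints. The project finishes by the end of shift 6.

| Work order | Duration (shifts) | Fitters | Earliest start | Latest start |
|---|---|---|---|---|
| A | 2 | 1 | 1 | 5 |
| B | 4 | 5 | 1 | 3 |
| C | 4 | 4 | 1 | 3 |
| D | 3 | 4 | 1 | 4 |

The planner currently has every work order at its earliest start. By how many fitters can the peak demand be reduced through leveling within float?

1

Early-start peak: s1:14  s2:14  s3:13  s4:9  s5:0  s6:0 ⇒ 14.
Leveled (A@1, B@1, C@1, D@3): s1:10  s2:10  s3:13  s4:13  s5:4  s6:0 ⇒ 13.
Reduction 14 − 13 = 1.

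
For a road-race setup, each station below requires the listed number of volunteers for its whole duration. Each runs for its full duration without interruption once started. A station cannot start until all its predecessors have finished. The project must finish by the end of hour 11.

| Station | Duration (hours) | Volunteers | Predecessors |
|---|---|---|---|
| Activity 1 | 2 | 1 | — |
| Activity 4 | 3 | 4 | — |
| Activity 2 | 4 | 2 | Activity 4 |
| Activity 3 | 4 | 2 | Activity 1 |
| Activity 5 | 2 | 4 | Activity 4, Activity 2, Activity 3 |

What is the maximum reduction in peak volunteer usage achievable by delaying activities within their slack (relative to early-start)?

Early-start peak: h1:5  h2:5  h3:6  h4:4  h5:4  h6:4  h7:2  h8:4  h9:4  h10:0  h11:0 ⇒ 6.
Leveled (Activity 1@1, Activity 4@3, Activity 2@6, Activity 3@6, Activity 5@10): h1:1  h2:1  h3:4  h4:4  h5:4  h6:4  h7:4  h8:4  h9:4  h10:4  h11:4 ⇒ 4.
Reduction 6 − 4 = 2.

2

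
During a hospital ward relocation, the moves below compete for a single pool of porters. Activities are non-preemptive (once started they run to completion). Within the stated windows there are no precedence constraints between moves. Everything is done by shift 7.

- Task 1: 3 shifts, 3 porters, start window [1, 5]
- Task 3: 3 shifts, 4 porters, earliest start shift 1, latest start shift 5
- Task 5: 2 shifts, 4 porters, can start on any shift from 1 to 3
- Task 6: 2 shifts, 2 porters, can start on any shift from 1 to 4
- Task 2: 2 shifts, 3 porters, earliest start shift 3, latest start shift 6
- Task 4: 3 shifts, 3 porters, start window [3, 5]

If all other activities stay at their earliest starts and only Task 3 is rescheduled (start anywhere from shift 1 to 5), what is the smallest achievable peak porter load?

9

Task 3@1: s1:13  s2:13  s3:13  s4:6  s5:3  s6:0  s7:0 → peak 13
Task 3@2: s1:9  s2:13  s3:13  s4:10  s5:3  s6:0  s7:0 → peak 13
Task 3@3: s1:9  s2:9  s3:13  s4:10  s5:7  s6:0  s7:0 → peak 13
Task 3@4: s1:9  s2:9  s3:9  s4:10  s5:7  s6:4  s7:0 → peak 10
Task 3@5: s1:9  s2:9  s3:9  s4:6  s5:7  s6:4  s7:4 → peak 9
Best is Task 3@5, peak 9.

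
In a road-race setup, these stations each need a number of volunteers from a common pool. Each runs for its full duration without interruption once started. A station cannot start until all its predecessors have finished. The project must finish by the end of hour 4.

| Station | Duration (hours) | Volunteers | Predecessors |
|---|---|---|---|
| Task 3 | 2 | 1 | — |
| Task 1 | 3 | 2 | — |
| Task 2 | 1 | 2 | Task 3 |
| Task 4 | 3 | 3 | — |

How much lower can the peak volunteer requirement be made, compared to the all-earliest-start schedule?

1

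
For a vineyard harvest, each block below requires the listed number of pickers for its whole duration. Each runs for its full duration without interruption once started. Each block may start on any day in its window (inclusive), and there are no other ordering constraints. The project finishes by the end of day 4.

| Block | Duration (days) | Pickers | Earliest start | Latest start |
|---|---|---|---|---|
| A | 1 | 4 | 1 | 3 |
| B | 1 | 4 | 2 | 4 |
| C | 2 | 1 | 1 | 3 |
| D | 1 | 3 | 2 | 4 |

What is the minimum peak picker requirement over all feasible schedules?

4

Early-start (A@1, B@2, C@1, D@2) gives peak 8: d1:5  d2:8  d3:0  d4:0.
Shift C→3, D→3.
Schedule A@1, B@2, C@3, D@3: d1:4  d2:4  d3:4  d4:1 — peak 4.
Total picker-days = 13 over 4 days ⇒ peak ≥ ⌈13/4⌉ = 4, so 4 is optimal.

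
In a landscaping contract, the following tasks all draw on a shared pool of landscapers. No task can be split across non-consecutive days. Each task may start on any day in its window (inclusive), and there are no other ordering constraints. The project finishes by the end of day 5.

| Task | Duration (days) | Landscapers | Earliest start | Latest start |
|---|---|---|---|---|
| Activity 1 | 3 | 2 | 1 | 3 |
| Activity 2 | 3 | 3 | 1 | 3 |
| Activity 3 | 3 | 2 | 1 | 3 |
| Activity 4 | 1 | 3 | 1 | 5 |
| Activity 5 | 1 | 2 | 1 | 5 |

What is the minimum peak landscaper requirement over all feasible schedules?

7

Early-start (Activity 1@1, Activity 2@1, Activity 3@1, Activity 4@1, Activity 5@1) gives peak 12: d1:12  d2:7  d3:7  d4:0  d5:0.
Shift Activity 4→4, Activity 5→4.
Schedule Activity 1@1, Activity 2@1, Activity 3@1, Activity 4@4, Activity 5@4: d1:7  d2:7  d3:7  d4:5  d5:0 — peak 7.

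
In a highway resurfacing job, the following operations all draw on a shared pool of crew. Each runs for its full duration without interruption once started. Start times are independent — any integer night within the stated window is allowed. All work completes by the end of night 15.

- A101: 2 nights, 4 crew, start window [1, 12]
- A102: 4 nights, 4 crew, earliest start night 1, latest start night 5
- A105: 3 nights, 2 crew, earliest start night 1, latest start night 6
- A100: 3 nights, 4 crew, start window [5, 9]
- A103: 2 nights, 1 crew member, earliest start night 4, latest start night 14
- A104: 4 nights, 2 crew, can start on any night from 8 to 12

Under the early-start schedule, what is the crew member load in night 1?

10

At early start, night 1 has: A101, A102, A105.
Demand: 4 + 4 + 2 = 10.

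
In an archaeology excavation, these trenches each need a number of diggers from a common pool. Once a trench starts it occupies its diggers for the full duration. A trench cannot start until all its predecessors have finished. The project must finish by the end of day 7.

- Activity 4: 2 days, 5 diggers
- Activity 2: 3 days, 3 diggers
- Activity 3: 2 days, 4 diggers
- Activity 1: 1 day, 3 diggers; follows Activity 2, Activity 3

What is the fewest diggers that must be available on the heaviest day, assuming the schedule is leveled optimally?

7

Early-start (Activity 4@1, Activity 2@1, Activity 3@1, Activity 1@4) gives peak 12: d1:12  d2:12  d3:3  d4:3  d5:0  d6:0  d7:0.
Shift Activity 2→3, Activity 3→3, Activity 1→6.
Schedule Activity 4@1, Activity 2@3, Activity 3@3, Activity 1@6: d1:5  d2:5  d3:7  d4:7  d5:3  d6:3  d7:0 — peak 7.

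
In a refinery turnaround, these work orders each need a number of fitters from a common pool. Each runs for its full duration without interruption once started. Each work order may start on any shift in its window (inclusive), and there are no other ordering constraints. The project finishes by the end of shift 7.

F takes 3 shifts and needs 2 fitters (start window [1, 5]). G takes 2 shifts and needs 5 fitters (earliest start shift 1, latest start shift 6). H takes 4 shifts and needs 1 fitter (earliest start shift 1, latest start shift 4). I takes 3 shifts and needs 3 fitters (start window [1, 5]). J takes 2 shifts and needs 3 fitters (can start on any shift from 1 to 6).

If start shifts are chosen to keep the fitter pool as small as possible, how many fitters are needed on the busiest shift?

6

Early-start (F@1, G@1, H@1, I@1, J@1) gives peak 14: s1:14  s2:14  s3:6  s4:1  s5:0  s6:0  s7:0.
Shift G→4, J→6.
Schedule F@1, G@4, H@1, I@1, J@6: s1:6  s2:6  s3:6  s4:6  s5:5  s6:3  s7:3 — peak 6.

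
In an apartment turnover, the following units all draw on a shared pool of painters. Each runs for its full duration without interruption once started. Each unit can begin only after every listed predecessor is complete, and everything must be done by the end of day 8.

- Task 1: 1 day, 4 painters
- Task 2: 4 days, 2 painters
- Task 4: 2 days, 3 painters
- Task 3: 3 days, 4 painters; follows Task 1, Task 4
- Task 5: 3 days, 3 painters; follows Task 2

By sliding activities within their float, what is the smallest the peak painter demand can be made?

7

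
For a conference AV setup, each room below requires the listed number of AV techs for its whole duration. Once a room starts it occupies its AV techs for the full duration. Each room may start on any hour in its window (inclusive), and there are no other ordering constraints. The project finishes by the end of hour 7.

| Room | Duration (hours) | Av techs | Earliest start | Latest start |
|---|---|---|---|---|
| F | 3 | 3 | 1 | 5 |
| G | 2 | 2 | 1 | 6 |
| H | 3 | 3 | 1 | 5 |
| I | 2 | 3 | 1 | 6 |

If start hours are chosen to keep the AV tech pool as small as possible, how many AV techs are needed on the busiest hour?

Early-start (F@1, G@1, H@1, I@1) gives peak 11: h1:11  h2:11  h3:6  h4:0  h5:0  h6:0  h7:0.
Shift H→3, I→4.
Schedule F@1, G@1, H@3, I@4: h1:5  h2:5  h3:6  h4:6  h5:6  h6:0  h7:0 — peak 6.

6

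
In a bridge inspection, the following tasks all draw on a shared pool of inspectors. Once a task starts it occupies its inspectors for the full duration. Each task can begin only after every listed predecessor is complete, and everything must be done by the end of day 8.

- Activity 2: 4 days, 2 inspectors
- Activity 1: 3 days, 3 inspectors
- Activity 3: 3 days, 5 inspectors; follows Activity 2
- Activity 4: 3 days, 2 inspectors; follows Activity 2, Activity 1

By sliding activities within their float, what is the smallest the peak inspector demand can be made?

Schedule Activity 2@1, Activity 1@1, Activity 3@5, Activity 4@5: d1:5  d2:5  d3:5  d4:2  d5:7  d6:7  d7:7  d8:0 — peak 7.
No arrangement of the 13 feasible schedules does better.

7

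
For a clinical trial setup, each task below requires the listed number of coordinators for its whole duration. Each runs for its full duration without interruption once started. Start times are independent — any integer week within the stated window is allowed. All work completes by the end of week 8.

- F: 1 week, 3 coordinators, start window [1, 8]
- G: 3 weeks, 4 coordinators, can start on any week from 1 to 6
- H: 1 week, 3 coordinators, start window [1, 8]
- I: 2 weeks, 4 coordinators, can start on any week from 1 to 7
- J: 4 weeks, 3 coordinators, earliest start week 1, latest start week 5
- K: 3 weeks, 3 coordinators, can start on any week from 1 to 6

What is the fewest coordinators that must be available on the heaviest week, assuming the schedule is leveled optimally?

7

Early-start (F@1, G@1, H@1, I@1, J@1, K@1) gives peak 20: w1:20  w2:14  w3:10  w4:3  w5:0  w6:0  w7:0  w8:0.
Shift H→2, I→4, J→3, K→6.
Schedule F@1, G@1, H@2, I@4, J@3, K@6: w1:7  w2:7  w3:7  w4:7  w5:7  w6:6  w7:3  w8:3 — peak 7.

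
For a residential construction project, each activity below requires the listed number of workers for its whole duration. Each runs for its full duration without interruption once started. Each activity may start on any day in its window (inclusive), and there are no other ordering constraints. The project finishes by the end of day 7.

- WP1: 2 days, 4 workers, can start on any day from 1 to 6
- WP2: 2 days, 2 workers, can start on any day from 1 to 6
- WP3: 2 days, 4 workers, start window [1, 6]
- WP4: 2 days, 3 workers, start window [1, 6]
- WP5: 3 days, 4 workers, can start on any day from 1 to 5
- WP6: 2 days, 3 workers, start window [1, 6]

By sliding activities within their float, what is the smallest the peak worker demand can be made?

Early-start (WP1@1, WP2@1, WP3@1, WP4@1, WP5@1, WP6@1) gives peak 20: d1:20  d2:20  d3:4  d4:0  d5:0  d6:0  d7:0.
Shift WP3→3, WP4→3, WP5→5, WP6→5.
Schedule WP1@1, WP2@1, WP3@3, WP4@3, WP5@5, WP6@5: d1:6  d2:6  d3:7  d4:7  d5:7  d6:7  d7:4 — peak 7.
Total worker-days = 44 over 7 days ⇒ peak ≥ ⌈44/7⌉ = 7, so 7 is optimal.

7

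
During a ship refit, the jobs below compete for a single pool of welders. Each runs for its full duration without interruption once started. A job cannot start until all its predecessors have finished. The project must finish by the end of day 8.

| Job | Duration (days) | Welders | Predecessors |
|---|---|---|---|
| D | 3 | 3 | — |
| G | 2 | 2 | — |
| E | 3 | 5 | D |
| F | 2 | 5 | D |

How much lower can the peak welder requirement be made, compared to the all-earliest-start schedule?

Early-start peak: d1:5  d2:5  d3:3  d4:10  d5:10  d6:5  d7:0  d8:0 ⇒ 10.
Leveled (D@1, G@1, E@4, F@7): d1:5  d2:5  d3:3  d4:5  d5:5  d6:5  d7:5  d8:5 ⇒ 5.
Reduction 10 − 5 = 5.

5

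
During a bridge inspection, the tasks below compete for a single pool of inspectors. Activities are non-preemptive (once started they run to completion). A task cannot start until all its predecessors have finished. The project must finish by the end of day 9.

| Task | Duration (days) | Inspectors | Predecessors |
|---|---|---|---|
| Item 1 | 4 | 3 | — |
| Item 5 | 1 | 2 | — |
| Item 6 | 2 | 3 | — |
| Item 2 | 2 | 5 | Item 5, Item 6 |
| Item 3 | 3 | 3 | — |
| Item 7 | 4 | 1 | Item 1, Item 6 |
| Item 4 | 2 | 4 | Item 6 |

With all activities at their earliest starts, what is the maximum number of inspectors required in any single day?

15

Early-start schedule: Item 1@1, Item 5@1, Item 6@1, Item 2@3, Item 3@1, Item 7@5, Item 4@3.
Load per day: day 1: 11, day 2: 9, day 3: 15, day 4: 12, day 5: 1, day 6: 1, day 7: 1, day 8: 1, day 9: 0.
Peak is 15.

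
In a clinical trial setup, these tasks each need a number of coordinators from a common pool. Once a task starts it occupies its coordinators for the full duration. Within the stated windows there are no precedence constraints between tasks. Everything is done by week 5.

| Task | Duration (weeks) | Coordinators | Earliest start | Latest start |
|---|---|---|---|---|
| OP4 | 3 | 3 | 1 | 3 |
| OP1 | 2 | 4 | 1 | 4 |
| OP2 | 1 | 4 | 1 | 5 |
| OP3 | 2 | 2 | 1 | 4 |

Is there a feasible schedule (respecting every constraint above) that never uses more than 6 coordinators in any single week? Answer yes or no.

The minimum achievable peak is 7; 6 < 7, so no feasible schedule stays within the cap.

no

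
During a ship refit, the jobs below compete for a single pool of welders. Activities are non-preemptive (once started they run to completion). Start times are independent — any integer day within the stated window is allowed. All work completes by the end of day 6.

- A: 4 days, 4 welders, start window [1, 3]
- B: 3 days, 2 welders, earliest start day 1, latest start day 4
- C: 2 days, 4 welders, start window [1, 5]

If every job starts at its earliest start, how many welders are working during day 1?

At early start, day 1 has: A, B, C.
Demand: 4 + 2 + 4 = 10.

10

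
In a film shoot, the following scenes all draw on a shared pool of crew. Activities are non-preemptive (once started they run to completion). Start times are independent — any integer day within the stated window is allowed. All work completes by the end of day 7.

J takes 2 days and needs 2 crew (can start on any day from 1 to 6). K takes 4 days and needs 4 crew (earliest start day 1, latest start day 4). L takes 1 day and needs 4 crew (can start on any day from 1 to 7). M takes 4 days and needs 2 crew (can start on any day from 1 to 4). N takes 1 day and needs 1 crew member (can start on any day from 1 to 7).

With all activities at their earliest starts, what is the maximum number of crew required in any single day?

Early-start schedule: J@1, K@1, L@1, M@1, N@1.
Load per day: day 1: 13, day 2: 8, day 3: 6, day 4: 6, day 5: 0, day 6: 0, day 7: 0.
Peak is 13.

13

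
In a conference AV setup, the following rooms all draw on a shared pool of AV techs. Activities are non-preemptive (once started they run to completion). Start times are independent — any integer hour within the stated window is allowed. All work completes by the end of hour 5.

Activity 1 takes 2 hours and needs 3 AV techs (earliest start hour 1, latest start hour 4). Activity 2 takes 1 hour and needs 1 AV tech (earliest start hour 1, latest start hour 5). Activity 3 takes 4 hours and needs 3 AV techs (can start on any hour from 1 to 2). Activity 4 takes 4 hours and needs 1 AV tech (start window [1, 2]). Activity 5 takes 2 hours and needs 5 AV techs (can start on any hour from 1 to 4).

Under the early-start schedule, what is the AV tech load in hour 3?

At early start, hour 3 has: Activity 3, Activity 4.
Demand: 3 + 1 = 4.

4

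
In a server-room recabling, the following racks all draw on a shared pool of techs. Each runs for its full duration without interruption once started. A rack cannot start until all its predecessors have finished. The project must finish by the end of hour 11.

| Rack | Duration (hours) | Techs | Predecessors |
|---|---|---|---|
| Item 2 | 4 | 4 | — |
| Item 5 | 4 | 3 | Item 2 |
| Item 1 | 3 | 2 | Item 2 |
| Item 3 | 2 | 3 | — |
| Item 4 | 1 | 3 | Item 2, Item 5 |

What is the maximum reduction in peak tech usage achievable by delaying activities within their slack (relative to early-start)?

Early-start peak: h1:7  h2:7  h3:4  h4:4  h5:5  h6:5  h7:5  h8:3  h9:3  h10:0  h11:0 ⇒ 7.
Leveled (Item 2@1, Item 5@5, Item 1@5, Item 3@9, Item 4@11): h1:4  h2:4  h3:4  h4:4  h5:5  h6:5  h7:5  h8:3  h9:3  h10:3  h11:3 ⇒ 5.
Reduction 7 − 5 = 2.

2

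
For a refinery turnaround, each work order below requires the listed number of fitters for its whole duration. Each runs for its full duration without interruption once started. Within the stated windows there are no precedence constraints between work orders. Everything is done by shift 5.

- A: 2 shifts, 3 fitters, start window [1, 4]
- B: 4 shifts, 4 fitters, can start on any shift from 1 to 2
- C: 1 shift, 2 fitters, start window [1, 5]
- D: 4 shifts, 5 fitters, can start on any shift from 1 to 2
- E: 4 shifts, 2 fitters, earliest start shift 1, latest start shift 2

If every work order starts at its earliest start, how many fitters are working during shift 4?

At early start, shift 4 has: B, D, E.
Demand: 4 + 5 + 2 = 11.

11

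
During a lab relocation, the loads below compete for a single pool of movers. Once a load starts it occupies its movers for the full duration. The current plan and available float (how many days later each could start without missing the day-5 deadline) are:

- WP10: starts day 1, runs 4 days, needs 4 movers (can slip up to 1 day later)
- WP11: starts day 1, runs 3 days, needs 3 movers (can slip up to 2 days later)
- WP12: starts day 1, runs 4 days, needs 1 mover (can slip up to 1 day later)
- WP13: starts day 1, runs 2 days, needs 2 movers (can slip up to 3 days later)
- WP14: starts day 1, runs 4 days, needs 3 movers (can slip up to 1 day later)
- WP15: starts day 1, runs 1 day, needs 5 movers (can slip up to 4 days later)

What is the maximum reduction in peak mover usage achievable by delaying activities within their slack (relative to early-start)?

Early-start peak: d1:18  d2:13  d3:11  d4:8  d5:0 ⇒ 18.
Leveled (WP10@1, WP11@1, WP12@1, WP13@4, WP14@1, WP15@5): d1:11  d2:11  d3:11  d4:10  d5:7 ⇒ 11.
Reduction 18 − 11 = 7.

7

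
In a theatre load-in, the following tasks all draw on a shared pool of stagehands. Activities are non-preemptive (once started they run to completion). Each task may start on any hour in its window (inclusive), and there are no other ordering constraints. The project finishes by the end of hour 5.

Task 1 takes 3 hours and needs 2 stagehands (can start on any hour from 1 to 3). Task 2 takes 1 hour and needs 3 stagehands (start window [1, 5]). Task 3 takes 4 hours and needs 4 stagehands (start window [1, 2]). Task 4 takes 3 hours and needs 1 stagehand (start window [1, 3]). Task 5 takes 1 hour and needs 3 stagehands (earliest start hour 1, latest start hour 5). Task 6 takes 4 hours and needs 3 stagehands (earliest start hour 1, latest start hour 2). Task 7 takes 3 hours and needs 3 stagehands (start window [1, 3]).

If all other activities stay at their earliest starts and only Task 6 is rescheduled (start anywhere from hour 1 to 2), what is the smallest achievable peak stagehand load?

Task 6@1: h1:19  h2:13  h3:13  h4:7  h5:0 → peak 19
Task 6@2: h1:16  h2:13  h3:13  h4:7  h5:3 → peak 16
Best is Task 6@2, peak 16.

16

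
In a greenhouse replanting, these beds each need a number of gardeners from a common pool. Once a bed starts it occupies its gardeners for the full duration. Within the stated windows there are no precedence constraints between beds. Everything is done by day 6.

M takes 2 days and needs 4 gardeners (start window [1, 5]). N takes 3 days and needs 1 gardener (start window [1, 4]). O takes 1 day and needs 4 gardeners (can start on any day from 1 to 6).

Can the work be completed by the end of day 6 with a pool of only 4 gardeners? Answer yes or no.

yes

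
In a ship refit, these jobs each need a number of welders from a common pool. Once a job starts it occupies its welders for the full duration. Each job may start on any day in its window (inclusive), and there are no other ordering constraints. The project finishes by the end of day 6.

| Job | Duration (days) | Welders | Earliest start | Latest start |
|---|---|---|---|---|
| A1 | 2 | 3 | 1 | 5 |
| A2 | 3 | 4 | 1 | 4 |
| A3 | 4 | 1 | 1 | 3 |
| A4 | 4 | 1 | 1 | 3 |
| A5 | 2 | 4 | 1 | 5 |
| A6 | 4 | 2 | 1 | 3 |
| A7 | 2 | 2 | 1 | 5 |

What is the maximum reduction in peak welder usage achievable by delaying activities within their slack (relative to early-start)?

8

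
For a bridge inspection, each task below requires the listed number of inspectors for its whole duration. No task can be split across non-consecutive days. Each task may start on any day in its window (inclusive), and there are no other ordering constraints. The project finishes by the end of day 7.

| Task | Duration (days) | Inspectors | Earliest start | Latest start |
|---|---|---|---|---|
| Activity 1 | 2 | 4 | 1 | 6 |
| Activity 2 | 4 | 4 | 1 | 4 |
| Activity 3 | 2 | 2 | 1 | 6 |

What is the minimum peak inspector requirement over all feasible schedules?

6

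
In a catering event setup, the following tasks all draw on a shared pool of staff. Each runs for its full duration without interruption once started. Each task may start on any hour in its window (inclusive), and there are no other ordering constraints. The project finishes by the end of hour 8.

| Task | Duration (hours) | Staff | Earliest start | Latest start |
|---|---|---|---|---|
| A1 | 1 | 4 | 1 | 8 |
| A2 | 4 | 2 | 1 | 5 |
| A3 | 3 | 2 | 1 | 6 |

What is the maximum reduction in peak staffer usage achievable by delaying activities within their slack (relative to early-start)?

4

Early-start peak: h1:8  h2:4  h3:4  h4:2  h5:0  h6:0  h7:0  h8:0 ⇒ 8.
Leveled (A1@1, A2@2, A3@2): h1:4  h2:4  h3:4  h4:4  h5:2  h6:0  h7:0  h8:0 ⇒ 4.
Reduction 8 − 4 = 4.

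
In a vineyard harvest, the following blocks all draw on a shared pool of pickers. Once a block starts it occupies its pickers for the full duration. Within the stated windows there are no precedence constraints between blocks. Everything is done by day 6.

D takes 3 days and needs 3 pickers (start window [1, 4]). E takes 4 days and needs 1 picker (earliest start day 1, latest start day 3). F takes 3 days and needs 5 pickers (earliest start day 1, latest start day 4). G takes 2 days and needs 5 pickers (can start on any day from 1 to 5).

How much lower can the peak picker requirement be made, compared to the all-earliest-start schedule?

Early-start peak: d1:14  d2:14  d3:9  d4:1  d5:0  d6:0 ⇒ 14.
Leveled (D@1, E@3, F@4, G@1): d1:8  d2:8  d3:4  d4:6  d5:6  d6:6 ⇒ 8.
Reduction 14 − 8 = 6.

6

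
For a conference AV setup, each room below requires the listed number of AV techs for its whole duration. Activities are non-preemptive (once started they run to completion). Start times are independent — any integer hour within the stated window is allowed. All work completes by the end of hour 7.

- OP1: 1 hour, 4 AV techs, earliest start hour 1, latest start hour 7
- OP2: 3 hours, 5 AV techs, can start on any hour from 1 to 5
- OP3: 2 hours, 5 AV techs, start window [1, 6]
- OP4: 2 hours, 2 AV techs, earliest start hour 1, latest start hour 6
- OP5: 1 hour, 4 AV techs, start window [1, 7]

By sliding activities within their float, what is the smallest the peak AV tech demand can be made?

Early-start (OP1@1, OP2@1, OP3@1, OP4@1, OP5@1) gives peak 20: h1:20  h2:12  h3:5  h4:0  h5:0  h6:0  h7:0.
Shift OP2→3, OP3→6, OP5→2.
Schedule OP1@1, OP2@3, OP3@6, OP4@1, OP5@2: h1:6  h2:6  h3:5  h4:5  h5:5  h6:5  h7:5 — peak 6.
Total AV tech-hours = 37 over 7 hours ⇒ peak ≥ ⌈37/7⌉ = 6, so 6 is optimal.

6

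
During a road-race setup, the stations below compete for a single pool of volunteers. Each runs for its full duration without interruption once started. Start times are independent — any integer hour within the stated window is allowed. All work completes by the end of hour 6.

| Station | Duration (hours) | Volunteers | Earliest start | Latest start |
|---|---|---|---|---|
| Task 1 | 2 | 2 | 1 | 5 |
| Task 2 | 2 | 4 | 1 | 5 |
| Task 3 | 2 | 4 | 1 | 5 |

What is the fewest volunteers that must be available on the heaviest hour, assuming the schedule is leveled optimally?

Early-start (Task 1@1, Task 2@1, Task 3@1) gives peak 10: h1:10  h2:10  h3:0  h4:0  h5:0  h6:0.
Shift Task 2→3, Task 3→5.
Schedule Task 1@1, Task 2@3, Task 3@5: h1:2  h2:2  h3:4  h4:4  h5:4  h6:4 — peak 4.
Total volunteer-hours = 20 over 6 hours ⇒ peak ≥ ⌈20/6⌉ = 4, so 4 is optimal.

4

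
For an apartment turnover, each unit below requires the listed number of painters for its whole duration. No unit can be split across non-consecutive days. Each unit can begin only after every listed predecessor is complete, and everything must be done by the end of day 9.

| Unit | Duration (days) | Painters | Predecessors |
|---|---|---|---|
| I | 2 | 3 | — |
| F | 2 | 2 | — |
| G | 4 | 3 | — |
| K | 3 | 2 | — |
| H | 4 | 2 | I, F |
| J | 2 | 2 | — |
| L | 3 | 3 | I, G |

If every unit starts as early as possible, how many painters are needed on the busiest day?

12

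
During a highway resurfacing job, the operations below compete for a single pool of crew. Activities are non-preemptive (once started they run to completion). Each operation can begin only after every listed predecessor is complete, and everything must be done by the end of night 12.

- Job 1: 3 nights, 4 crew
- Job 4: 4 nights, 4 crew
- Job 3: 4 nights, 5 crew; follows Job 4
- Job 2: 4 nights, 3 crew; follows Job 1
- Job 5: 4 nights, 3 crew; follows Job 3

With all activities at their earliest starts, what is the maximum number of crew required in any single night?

Early-start schedule: Job 1@1, Job 4@1, Job 3@5, Job 2@4, Job 5@9.
Load per night: night 1: 8, night 2: 8, night 3: 8, night 4: 7, night 5: 8, night 6: 8, night 7: 8, night 8: 5, night 9: 3, night 10: 3, night 11: 3, night 12: 3.
Peak is 8.

8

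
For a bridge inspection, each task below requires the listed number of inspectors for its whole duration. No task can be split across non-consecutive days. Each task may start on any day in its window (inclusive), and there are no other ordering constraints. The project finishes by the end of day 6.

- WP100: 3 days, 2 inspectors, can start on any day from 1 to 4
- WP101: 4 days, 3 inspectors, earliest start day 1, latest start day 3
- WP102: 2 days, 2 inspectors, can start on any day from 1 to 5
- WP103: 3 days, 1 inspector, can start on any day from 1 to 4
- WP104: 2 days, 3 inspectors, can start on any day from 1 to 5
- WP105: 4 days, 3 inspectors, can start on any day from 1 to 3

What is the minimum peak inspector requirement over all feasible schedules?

8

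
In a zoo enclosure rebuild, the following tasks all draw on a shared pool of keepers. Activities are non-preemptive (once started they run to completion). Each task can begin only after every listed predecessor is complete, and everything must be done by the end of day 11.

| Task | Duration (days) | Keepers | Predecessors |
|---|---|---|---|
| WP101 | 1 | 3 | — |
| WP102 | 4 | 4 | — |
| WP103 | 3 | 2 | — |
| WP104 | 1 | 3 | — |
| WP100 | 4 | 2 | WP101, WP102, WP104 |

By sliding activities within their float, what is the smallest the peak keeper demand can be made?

Early-start (WP101@1, WP102@1, WP103@1, WP104@1, WP100@5) gives peak 12: d1:12  d2:6  d3:6  d4:4  d5:2  d6:2  d7:2  d8:2  d9:0  d10:0  d11:0.
Shift WP102→2, WP103→7, WP104→6, WP100→7.
Schedule WP101@1, WP102@2, WP103@7, WP104@6, WP100@7: d1:3  d2:4  d3:4  d4:4  d5:4  d6:3  d7:4  d8:4  d9:4  d10:2  d11:0 — peak 4.
Total keeper-days = 36 over 11 days ⇒ peak ≥ ⌈36/11⌉ = 4, so 4 is optimal.

4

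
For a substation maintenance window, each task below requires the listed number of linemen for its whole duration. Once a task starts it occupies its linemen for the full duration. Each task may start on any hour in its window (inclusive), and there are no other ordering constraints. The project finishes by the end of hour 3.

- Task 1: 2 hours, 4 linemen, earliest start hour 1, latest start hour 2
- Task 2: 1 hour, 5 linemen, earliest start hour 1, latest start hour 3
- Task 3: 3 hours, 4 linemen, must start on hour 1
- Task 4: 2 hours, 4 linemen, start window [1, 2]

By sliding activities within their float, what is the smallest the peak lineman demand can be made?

12

Early-start (Task 1@1, Task 2@1, Task 3@1, Task 4@1) gives peak 17: h1:17  h2:12  h3:4.
Shift Task 2→3.
Schedule Task 1@1, Task 2@3, Task 3@1, Task 4@1: h1:12  h2:12  h3:9 — peak 12.
No arrangement of the 12 feasible schedules does better.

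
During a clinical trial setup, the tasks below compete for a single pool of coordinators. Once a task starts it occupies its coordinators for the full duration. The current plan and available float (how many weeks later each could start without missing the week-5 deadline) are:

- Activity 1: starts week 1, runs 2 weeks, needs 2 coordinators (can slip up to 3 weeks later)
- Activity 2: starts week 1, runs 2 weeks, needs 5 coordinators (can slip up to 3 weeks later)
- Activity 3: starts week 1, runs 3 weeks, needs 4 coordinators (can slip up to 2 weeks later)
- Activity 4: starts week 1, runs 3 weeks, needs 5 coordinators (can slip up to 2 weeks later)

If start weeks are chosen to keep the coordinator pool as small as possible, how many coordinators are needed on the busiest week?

Early-start (Activity 1@1, Activity 2@1, Activity 3@1, Activity 4@1) gives peak 16: w1:16  w2:16  w3:9  w4:0  w5:0.
Shift Activity 3→3, Activity 4→3.
Schedule Activity 1@1, Activity 2@1, Activity 3@3, Activity 4@3: w1:7  w2:7  w3:9  w4:9  w5:9 — peak 9.
Total coordinator-weeks = 41 over 5 weeks ⇒ peak ≥ ⌈41/5⌉ = 9, so 9 is optimal.

9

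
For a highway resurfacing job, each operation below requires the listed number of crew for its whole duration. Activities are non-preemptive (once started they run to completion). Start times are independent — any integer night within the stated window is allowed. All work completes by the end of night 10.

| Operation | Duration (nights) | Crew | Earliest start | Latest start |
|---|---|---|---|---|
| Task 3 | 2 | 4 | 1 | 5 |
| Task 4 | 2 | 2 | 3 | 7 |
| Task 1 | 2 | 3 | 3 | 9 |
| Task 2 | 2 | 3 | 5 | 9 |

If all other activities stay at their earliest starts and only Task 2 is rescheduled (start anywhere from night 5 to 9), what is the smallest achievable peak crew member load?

5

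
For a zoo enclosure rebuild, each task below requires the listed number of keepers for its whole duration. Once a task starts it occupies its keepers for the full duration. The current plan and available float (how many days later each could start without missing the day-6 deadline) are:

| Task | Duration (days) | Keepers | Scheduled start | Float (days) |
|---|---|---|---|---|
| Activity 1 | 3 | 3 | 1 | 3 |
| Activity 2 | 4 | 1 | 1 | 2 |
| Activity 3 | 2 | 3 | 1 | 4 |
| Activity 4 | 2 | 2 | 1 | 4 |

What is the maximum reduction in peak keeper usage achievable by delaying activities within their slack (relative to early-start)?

4

Early-start peak: d1:9  d2:9  d3:4  d4:1  d5:0  d6:0 ⇒ 9.
Leveled (Activity 1@1, Activity 2@1, Activity 3@4, Activity 4@5): d1:4  d2:4  d3:4  d4:4  d5:5  d6:2 ⇒ 5.
Reduction 9 − 5 = 4.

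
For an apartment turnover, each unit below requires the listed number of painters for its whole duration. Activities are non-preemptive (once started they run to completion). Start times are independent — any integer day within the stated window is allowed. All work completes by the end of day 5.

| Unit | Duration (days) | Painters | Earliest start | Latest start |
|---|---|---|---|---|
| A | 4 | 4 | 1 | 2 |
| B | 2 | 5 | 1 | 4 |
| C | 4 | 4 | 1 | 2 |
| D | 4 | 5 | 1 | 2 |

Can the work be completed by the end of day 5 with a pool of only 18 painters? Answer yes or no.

Schedule A@1, B@1, C@1, D@1: d1:18  d2:18  d3:13  d4:13  d5:0 — peak 18 ≤ 18.

yes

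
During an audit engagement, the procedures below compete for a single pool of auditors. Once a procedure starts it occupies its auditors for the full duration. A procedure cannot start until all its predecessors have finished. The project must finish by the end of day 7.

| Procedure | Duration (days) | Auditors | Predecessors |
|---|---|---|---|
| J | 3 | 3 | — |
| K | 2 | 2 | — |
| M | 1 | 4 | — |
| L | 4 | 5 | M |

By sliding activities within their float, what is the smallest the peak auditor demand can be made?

Early-start (J@1, K@1, M@1, L@2) gives peak 10: d1:9  d2:10  d3:8  d4:5  d5:5  d6:0  d7:0.
Shift M→3, L→4.
Schedule J@1, K@1, M@3, L@4: d1:5  d2:5  d3:7  d4:5  d5:5  d6:5  d7:5 — peak 7.

7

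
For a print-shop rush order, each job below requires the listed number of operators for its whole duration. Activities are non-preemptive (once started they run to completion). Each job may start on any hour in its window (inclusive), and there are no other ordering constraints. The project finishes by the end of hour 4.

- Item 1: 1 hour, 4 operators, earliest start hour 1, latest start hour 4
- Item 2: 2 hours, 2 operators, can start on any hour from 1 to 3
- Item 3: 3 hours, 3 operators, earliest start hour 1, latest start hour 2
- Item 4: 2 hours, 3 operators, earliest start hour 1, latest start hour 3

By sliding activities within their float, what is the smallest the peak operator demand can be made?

6

Early-start (Item 1@1, Item 2@1, Item 3@1, Item 4@1) gives peak 12: h1:12  h2:8  h3:3  h4:0.
Shift Item 3→2, Item 4→3.
Schedule Item 1@1, Item 2@1, Item 3@2, Item 4@3: h1:6  h2:5  h3:6  h4:6 — peak 6.
Total operator-hours = 23 over 4 hours ⇒ peak ≥ ⌈23/4⌉ = 6, so 6 is optimal.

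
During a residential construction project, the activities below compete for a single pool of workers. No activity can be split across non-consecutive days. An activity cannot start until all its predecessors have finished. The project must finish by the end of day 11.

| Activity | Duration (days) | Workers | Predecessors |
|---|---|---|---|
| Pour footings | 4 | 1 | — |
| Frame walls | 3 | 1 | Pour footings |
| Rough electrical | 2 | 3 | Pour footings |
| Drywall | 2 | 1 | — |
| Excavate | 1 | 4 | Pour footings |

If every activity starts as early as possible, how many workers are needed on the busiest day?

8

Early-start schedule: Pour footings@1, Frame walls@5, Rough electrical@5, Drywall@1, Excavate@5.
Load per day: day 1: 2, day 2: 2, day 3: 1, day 4: 1, day 5: 8, day 6: 4, day 7: 1, day 8: 0, day 9: 0, day 10: 0, day 11: 0.
Peak is 8.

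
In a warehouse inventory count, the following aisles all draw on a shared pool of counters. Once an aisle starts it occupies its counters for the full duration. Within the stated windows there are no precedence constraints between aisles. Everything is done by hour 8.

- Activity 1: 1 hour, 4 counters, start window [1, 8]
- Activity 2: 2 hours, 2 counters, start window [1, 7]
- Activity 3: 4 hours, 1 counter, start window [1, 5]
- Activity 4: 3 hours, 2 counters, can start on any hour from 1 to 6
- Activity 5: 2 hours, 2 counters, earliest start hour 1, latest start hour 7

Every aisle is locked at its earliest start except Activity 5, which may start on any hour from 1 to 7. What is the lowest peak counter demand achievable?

Activity 5@1: h1:11  h2:7  h3:3  h4:1  h5:0  h6:0  h7:0  h8:0 → peak 11
Activity 5@2: h1:9  h2:7  h3:5  h4:1  h5:0  h6:0  h7:0  h8:0 → peak 9
Activity 5@3: h1:9  h2:5  h3:5  h4:3  h5:0  h6:0  h7:0  h8:0 → peak 9
Activity 5@4: h1:9  h2:5  h3:3  h4:3  h5:2  h6:0  h7:0  h8:0 → peak 9
Activity 5@5: h1:9  h2:5  h3:3  h4:1  h5:2  h6:2  h7:0  h8:0 → peak 9
Activity 5@6: h1:9  h2:5  h3:3  h4:1  h5:0  h6:2  h7:2  h8:0 → peak 9
Activity 5@7: h1:9  h2:5  h3:3  h4:1  h5:0  h6:0  h7:2  h8:2 → peak 9
Best is Activity 5@2, peak 9.

9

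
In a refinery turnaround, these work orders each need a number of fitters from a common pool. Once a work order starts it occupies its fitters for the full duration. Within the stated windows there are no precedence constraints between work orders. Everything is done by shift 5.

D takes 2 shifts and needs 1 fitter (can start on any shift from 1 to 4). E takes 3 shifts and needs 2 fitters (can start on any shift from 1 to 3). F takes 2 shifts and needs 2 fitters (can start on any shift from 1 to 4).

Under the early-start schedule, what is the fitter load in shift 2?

At early start, shift 2 has: D, E, F.
Demand: 1 + 2 + 2 = 5.

5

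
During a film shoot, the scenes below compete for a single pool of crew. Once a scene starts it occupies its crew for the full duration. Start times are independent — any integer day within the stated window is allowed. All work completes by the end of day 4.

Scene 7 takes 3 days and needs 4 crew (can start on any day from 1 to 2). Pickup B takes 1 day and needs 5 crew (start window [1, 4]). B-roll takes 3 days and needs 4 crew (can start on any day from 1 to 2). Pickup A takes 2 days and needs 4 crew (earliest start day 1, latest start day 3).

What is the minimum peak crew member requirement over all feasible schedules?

Early-start (Scene 7@1, Pickup B@1, B-roll@1, Pickup A@1) gives peak 17: d1:17  d2:12  d3:8  d4:0.
Shift B-roll→2, Pickup A→2.
Schedule Scene 7@1, Pickup B@1, B-roll@2, Pickup A@2: d1:9  d2:12  d3:12  d4:4 — peak 12.

12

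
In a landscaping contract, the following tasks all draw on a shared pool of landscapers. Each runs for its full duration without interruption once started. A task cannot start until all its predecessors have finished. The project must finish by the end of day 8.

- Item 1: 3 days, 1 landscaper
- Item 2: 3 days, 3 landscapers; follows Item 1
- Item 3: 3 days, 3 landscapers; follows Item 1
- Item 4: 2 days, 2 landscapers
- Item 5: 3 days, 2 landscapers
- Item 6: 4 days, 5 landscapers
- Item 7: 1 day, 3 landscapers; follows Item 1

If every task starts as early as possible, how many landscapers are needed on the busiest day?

14

Early-start schedule: Item 1@1, Item 2@4, Item 3@4, Item 4@1, Item 5@1, Item 6@1, Item 7@4.
Load per day: day 1: 10, day 2: 10, day 3: 8, day 4: 14, day 5: 6, day 6: 6, day 7: 0, day 8: 0.
Peak is 14.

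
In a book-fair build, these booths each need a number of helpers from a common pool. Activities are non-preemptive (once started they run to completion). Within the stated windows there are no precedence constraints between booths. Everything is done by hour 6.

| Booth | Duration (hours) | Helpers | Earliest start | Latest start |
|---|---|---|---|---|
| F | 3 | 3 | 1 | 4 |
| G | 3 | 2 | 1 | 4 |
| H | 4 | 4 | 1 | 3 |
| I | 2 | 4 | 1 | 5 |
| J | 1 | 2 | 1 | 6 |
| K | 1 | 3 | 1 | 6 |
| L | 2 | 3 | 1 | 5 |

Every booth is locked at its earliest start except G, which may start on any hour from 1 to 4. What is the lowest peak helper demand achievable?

G@1: h1:21  h2:16  h3:9  h4:4  h5:0  h6:0 → peak 21
G@2: h1:19  h2:16  h3:9  h4:6  h5:0  h6:0 → peak 19
G@3: h1:19  h2:14  h3:9  h4:6  h5:2  h6:0 → peak 19
G@4: h1:19  h2:14  h3:7  h4:6  h5:2  h6:2 → peak 19
Best is G@2, peak 19.

19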